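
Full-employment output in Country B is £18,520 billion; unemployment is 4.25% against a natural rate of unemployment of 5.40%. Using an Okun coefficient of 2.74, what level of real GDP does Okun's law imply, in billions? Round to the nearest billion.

Unemployment gap = 4.25 - 5.4 = -1.15 points, so the output gap is -2.74 × (-1.15) = 3.151%.
Actual GDP = 18520 × (1 + 3.151/100) = 18520 × 1.03151 ≈ 19104 billion.

£19,104 billion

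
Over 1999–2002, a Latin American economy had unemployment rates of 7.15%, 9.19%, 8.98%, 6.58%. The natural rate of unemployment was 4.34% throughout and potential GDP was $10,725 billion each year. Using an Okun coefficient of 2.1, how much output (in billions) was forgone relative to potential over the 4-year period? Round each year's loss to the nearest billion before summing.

$3,275 billion

Year 1999: gap = -2.1 × (7.15 - 4.34) = -5.901%, loss ≈ 10725 × 5.901/100 ≈ 633.
Year 2000: gap = -2.1 × (9.19 - 4.34) = -10.185%, loss ≈ 10725 × 10.185/100 ≈ 1092.
Year 2001: gap = -2.1 × (8.98 - 4.34) = -9.744%, loss ≈ 10725 × 9.744/100 ≈ 1045.
Year 2002: gap = -2.1 × (6.58 - 4.34) = -4.704%, loss ≈ 10725 × 4.704/100 ≈ 505.
Total lost output = 633 + 1092 + 1045 + 505 = 3275 billion.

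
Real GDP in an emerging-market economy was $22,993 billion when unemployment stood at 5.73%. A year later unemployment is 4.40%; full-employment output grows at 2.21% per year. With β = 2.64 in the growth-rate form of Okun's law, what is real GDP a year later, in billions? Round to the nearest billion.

$24,308 billion

Δu = 4.4 - 5.73 = -1.33 points.
Okun's law (growth form): g_Y = g_Y* - β × Δu = 2.21 - 2.64 × (-1.33) = 2.21 + 3.5112 = 5.7212%.
Real GDP in the next year = 22993 × (1 + 5.7212/100) = 22993 × 1.057212 ≈ 24308 billion.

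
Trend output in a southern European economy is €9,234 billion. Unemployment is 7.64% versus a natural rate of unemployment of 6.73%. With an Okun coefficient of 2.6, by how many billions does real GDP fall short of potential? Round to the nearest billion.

€218 billion

Output gap = -2.6 × (7.64 - 6.73) = -2.6 × 0.91 = -2.366%.
Actual GDP ≈ 9234 × 0.97634 ≈ 9016 billion, so the shortfall is 9234 - 9016 = 218 billion.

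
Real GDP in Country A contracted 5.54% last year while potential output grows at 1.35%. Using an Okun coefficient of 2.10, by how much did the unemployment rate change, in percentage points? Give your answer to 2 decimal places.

Growth-rate Okun's law: g_Y = g_Y* - β × Δu, so Δu = (g_Y* - g_Y)/β.
Δu = (1.35 + 5.54)/2.10 = 6.89/2.10 = 3.28 percentage points.

3.28 percentage points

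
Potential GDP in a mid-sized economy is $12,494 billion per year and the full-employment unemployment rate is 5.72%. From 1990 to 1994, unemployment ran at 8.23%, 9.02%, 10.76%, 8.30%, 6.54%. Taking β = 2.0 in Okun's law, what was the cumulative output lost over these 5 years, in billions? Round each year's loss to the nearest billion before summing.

$3,561 billion

Year 1990: gap = -2.0 × (8.23 - 5.72) = -5.02%, loss ≈ 12494 × 5.02/100 ≈ 627.
Year 1991: gap = -2.0 × (9.02 - 5.72) = -6.6%, loss ≈ 12494 × 6.6/100 ≈ 825.
Year 1992: gap = -2.0 × (10.76 - 5.72) = -10.08%, loss ≈ 12494 × 10.08/100 ≈ 1259.
Year 1993: gap = -2.0 × (8.3 - 5.72) = -5.16%, loss ≈ 12494 × 5.16/100 ≈ 645.
Year 1994: gap = -2.0 × (6.54 - 5.72) = -1.64%, loss ≈ 12494 × 1.64/100 ≈ 205.
Total lost output = 627 + 825 + 1259 + 645 + 205 = 3561 billion.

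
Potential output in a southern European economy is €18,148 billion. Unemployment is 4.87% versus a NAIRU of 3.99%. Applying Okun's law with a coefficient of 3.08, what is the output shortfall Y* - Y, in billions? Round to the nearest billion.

€492 billion

Output gap = -3.08 × (4.87 - 3.99) = -3.08 × 0.88 = -2.7104%.
Actual GDP ≈ 18148 × 0.972896 ≈ 17656 billion, so the shortfall is 18148 - 17656 = 492 billion.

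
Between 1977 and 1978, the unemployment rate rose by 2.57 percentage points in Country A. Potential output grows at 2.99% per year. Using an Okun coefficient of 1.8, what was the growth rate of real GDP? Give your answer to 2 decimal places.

-1.64%

Growth-rate Okun's law: g_Y = g_Y* - β × Δu.
g_Y = 2.99 - 1.8 × (2.57) = 2.99 - 4.626 = -1.636%, i.e. -1.64% to 2 d.p.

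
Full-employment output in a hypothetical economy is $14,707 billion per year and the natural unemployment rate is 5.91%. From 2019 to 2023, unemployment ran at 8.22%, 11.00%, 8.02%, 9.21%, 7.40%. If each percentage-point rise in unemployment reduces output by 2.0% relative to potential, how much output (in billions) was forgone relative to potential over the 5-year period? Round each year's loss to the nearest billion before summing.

$4,206 billion

Year 2019: gap = -2.0 × (8.22 - 5.91) = -4.62%, loss ≈ 14707 × 4.62/100 ≈ 679.
Year 2020: gap = -2.0 × (11 - 5.91) = -10.18%, loss ≈ 14707 × 10.18/100 ≈ 1497.
Year 2021: gap = -2.0 × (8.02 - 5.91) = -4.22%, loss ≈ 14707 × 4.22/100 ≈ 621.
Year 2022: gap = -2.0 × (9.21 - 5.91) = -6.6%, loss ≈ 14707 × 6.6/100 ≈ 971.
Year 2023: gap = -2.0 × (7.4 - 5.91) = -2.98%, loss ≈ 14707 × 2.98/100 ≈ 438.
Total lost output = 679 + 1497 + 621 + 971 + 438 = 4206 billion.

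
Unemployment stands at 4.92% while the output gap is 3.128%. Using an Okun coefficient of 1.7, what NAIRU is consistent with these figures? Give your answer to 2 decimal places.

6.76%

From Okun's law, u - u* = -(output gap)/β = -(3.128)/1.7 = -1.84 points.
So u* = 4.92 + 1.84 = 6.76%.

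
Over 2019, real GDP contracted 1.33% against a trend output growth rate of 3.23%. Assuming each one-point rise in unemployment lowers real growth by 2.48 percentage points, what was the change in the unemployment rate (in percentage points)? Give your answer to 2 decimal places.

1.84 percentage points

Growth-rate Okun's law: g_Y = g_Y* - β × Δu, so Δu = (g_Y* - g_Y)/β.
Δu = (3.23 + 1.33)/2.48 = 4.56/2.48 = 1.84 percentage points.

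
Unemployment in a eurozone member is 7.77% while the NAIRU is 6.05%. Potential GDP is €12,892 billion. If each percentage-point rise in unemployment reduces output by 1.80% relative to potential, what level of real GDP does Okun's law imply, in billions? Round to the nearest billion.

€12,493 billion

Unemployment gap = 7.77 - 6.05 = 1.72 points, so the output gap is -1.8 × 1.72 = -3.096%.
Actual GDP = 12892 × (1 - 3.096/100) = 12892 × 0.96904 ≈ 12493 billion.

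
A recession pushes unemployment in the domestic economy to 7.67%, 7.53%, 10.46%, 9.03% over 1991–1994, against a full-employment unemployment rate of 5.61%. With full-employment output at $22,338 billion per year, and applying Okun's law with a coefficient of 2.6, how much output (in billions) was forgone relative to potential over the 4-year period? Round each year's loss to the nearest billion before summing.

Year 1991: gap = -2.6 × (7.67 - 5.61) = -5.356%, loss ≈ 22338 × 5.356/100 ≈ 1196.
Year 1992: gap = -2.6 × (7.53 - 5.61) = -4.992%, loss ≈ 22338 × 4.992/100 ≈ 1115.
Year 1993: gap = -2.6 × (10.46 - 5.61) = -12.61%, loss ≈ 22338 × 12.61/100 ≈ 2817.
Year 1994: gap = -2.6 × (9.03 - 5.61) = -8.892%, loss ≈ 22338 × 8.892/100 ≈ 1986.
Total lost output = 1196 + 1115 + 2817 + 1986 = 7114 billion.

$7,114 billion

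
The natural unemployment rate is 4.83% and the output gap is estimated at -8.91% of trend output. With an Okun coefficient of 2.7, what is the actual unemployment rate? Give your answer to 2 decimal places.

8.13%

From Okun's law, u - u* = -(output gap)/β = -(-8.91)/2.7 = 3.3 points.
So u = 4.83 + 3.3 = 8.13%.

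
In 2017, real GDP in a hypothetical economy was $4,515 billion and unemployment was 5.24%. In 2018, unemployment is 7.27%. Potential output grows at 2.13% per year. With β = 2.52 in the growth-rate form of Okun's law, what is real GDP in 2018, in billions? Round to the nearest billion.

$4,380 billion

Δu = 7.27 - 5.24 = 2.03 points.
Okun's law (growth form): g_Y = g_Y* - β × Δu = 2.13 - 2.52 × (2.03) = 2.13 - 5.1156 = -2.9856%.
Real GDP in the next year = 4515 × (1 - 2.9856/100) = 4515 × 0.970144 ≈ 4380 billion.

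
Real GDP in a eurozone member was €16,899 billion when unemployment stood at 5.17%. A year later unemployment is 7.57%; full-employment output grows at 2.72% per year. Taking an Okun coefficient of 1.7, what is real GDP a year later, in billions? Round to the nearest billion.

€16,669 billion

Δu = 7.57 - 5.17 = 2.4 points.
Okun's law (growth form): g_Y = g_Y* - β × Δu = 2.72 - 1.7 × (2.40) = 2.72 - 4.08 = -1.36%.
Real GDP in the next year = 16899 × (1 - 1.36/100) = 16899 × 0.9864 ≈ 16669 billion.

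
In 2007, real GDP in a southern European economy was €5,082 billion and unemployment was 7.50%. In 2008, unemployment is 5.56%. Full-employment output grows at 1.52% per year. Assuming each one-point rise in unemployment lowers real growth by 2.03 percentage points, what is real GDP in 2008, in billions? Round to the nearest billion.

Δu = 5.56 - 7.5 = -1.94 points.
Okun's law (growth form): g_Y = g_Y* - β × Δu = 1.52 - 2.03 × (-1.94) = 1.52 + 3.9382 = 5.4582%.
Real GDP in the next year = 5082 × (1 + 5.4582/100) = 5082 × 1.054582 ≈ 5359 billion.

€5,359 billion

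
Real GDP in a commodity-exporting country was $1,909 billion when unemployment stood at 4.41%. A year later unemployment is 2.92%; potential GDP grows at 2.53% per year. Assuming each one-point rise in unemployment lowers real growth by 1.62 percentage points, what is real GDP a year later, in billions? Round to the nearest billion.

$2,003 billion

Δu = 2.92 - 4.41 = -1.49 points.
Okun's law (growth form): g_Y = g_Y* - β × Δu = 2.53 - 1.62 × (-1.49) = 2.53 + 2.4138 = 4.9438%.
Real GDP in the next year = 1909 × (1 + 4.9438/100) = 1909 × 1.049438 ≈ 2003 billion.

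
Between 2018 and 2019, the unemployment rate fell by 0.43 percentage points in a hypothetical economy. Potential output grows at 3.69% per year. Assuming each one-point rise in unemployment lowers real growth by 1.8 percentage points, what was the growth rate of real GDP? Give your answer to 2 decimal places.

4.46%

Growth-rate Okun's law: g_Y = g_Y* - β × Δu.
g_Y = 3.69 - 1.8 × (-0.43) = 3.69 + 0.774 = 4.464%, i.e. 4.46% to 2 d.p.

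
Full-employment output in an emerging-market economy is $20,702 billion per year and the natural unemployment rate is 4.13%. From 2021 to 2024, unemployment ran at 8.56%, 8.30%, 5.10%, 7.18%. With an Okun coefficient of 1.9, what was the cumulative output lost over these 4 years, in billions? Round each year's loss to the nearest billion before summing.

Year 2021: gap = -1.9 × (8.56 - 4.13) = -8.417%, loss ≈ 20702 × 8.417/100 ≈ 1742.
Year 2022: gap = -1.9 × (8.3 - 4.13) = -7.923%, loss ≈ 20702 × 7.923/100 ≈ 1640.
Year 2023: gap = -1.9 × (5.1 - 4.13) = -1.843%, loss ≈ 20702 × 1.843/100 ≈ 382.
Year 2024: gap = -1.9 × (7.18 - 4.13) = -5.795%, loss ≈ 20702 × 5.795/100 ≈ 1200.
Total lost output = 1742 + 1640 + 382 + 1200 = 4964 billion.

$4,964 billion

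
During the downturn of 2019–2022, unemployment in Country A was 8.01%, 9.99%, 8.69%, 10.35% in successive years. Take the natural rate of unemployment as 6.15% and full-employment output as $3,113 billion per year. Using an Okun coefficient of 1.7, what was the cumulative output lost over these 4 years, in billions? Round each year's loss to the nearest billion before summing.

$657 billion

Year 2019: gap = -1.7 × (8.01 - 6.15) = -3.162%, loss ≈ 3113 × 3.162/100 ≈ 98.
Year 2020: gap = -1.7 × (9.99 - 6.15) = -6.528%, loss ≈ 3113 × 6.528/100 ≈ 203.
Year 2021: gap = -1.7 × (8.69 - 6.15) = -4.318%, loss ≈ 3113 × 4.318/100 ≈ 134.
Year 2022: gap = -1.7 × (10.35 - 6.15) = -7.14%, loss ≈ 3113 × 7.14/100 ≈ 222.
Total lost output = 98 + 203 + 134 + 222 = 657 billion.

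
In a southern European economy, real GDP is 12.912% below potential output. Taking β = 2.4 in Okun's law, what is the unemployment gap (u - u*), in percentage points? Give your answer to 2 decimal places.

Okun's law: output gap = -β × (u - u*), so u - u* = -(output gap)/β.
u - u* = -(-12.912)/2.4 = 5.38 percentage points.

5.38 percentage points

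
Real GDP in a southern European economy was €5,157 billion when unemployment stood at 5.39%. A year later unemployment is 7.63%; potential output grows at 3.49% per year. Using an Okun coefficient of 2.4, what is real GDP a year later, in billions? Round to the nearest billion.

€5,060 billion

Δu = 7.63 - 5.39 = 2.24 points.
Okun's law (growth form): g_Y = g_Y* - β × Δu = 3.49 - 2.4 × (2.24) = 3.49 - 5.376 = -1.886%.
Real GDP in the next year = 5157 × (1 - 1.886/100) = 5157 × 0.98114 ≈ 5060 billion.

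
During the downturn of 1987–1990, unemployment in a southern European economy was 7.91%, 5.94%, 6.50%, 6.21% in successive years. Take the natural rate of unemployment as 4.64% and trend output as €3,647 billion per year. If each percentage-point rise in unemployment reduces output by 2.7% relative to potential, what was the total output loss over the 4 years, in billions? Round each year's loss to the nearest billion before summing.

€788 billion

Year 1987: gap = -2.7 × (7.91 - 4.64) = -8.829%, loss ≈ 3647 × 8.829/100 ≈ 322.
Year 1988: gap = -2.7 × (5.94 - 4.64) = -3.51%, loss ≈ 3647 × 3.51/100 ≈ 128.
Year 1989: gap = -2.7 × (6.5 - 4.64) = -5.022%, loss ≈ 3647 × 5.022/100 ≈ 183.
Year 1990: gap = -2.7 × (6.21 - 4.64) = -4.239%, loss ≈ 3647 × 4.239/100 ≈ 155.
Total lost output = 322 + 128 + 183 + 155 = 788 billion.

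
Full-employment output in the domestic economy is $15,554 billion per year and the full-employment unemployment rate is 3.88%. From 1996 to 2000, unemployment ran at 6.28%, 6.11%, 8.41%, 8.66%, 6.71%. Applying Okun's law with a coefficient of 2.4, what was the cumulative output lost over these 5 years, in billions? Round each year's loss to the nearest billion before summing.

$6,259 billion

Year 1996: gap = -2.4 × (6.28 - 3.88) = -5.76%, loss ≈ 15554 × 5.76/100 ≈ 896.
Year 1997: gap = -2.4 × (6.11 - 3.88) = -5.352%, loss ≈ 15554 × 5.352/100 ≈ 832.
Year 1998: gap = -2.4 × (8.41 - 3.88) = -10.872%, loss ≈ 15554 × 10.872/100 ≈ 1691.
Year 1999: gap = -2.4 × (8.66 - 3.88) = -11.472%, loss ≈ 15554 × 11.472/100 ≈ 1784.
Year 2000: gap = -2.4 × (6.71 - 3.88) = -6.792%, loss ≈ 15554 × 6.792/100 ≈ 1056.
Total lost output = 896 + 832 + 1691 + 1784 + 1056 = 6259 billion.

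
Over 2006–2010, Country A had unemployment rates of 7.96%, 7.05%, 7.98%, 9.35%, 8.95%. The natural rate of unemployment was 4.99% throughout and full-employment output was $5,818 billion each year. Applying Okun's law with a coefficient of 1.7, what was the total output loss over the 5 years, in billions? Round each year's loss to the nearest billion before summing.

$1,617 billion

Year 2006: gap = -1.7 × (7.96 - 4.99) = -5.049%, loss ≈ 5818 × 5.049/100 ≈ 294.
Year 2007: gap = -1.7 × (7.05 - 4.99) = -3.502%, loss ≈ 5818 × 3.502/100 ≈ 204.
Year 2008: gap = -1.7 × (7.98 - 4.99) = -5.083%, loss ≈ 5818 × 5.083/100 ≈ 296.
Year 2009: gap = -1.7 × (9.35 - 4.99) = -7.412%, loss ≈ 5818 × 7.412/100 ≈ 431.
Year 2010: gap = -1.7 × (8.95 - 4.99) = -6.732%, loss ≈ 5818 × 6.732/100 ≈ 392.
Total lost output = 294 + 204 + 296 + 431 + 392 = 1617 billion.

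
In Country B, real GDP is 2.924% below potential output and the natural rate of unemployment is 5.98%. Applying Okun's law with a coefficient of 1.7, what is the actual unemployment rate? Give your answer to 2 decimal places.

From Okun's law, u - u* = -(output gap)/β = -(-2.924)/1.7 = 1.72 points.
So u = 5.98 + 1.72 = 7.70%.

7.70%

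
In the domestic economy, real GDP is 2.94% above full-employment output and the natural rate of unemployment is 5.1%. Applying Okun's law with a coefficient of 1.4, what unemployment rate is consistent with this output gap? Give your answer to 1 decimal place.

3.0%

From Okun's law, u - u* = -(output gap)/β = -(2.94)/1.4 = -2.1 points.
So u = 5.1 - 2.1 = 3.0%.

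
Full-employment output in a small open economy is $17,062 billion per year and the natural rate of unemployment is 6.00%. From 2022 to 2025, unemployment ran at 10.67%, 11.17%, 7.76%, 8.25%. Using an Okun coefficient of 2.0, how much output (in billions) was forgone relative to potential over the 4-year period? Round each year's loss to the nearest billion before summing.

$4,727 billion

Year 2022: gap = -2.0 × (10.67 - 6) = -9.34%, loss ≈ 17062 × 9.34/100 ≈ 1594.
Year 2023: gap = -2.0 × (11.17 - 6) = -10.34%, loss ≈ 17062 × 10.34/100 ≈ 1764.
Year 2024: gap = -2.0 × (7.76 - 6) = -3.52%, loss ≈ 17062 × 3.52/100 ≈ 601.
Year 2025: gap = -2.0 × (8.25 - 6) = -4.5%, loss ≈ 17062 × 4.5/100 ≈ 768.
Total lost output = 1594 + 1764 + 601 + 768 = 4727 billion.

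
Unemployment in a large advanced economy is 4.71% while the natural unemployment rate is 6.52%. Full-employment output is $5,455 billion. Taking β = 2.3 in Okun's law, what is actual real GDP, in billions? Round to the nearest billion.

$5,682 billion

Unemployment gap = 4.71 - 6.52 = -1.81 points, so the output gap is -2.3 × (-1.81) = 4.163%.
Actual GDP = 5455 × (1 + 4.163/100) = 5455 × 1.04163 ≈ 5682 billion.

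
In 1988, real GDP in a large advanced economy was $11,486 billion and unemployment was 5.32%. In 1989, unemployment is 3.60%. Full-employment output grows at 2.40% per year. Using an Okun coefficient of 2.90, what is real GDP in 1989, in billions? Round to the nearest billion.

$12,335 billion

Δu = 3.6 - 5.32 = -1.72 points.
Okun's law (growth form): g_Y = g_Y* - β × Δu = 2.40 - 2.90 × (-1.72) = 2.4 + 4.988 = 7.388%.
Real GDP in the next year = 11486 × (1 + 7.388/100) = 11486 × 1.07388 ≈ 12335 billion.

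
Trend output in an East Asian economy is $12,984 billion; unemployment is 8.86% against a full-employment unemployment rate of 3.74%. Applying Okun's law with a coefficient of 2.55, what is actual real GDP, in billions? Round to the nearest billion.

$11,289 billion

Unemployment gap = 8.86 - 3.74 = 5.12 points, so the output gap is -2.55 × 5.12 = -13.056%.
Actual GDP = 12984 × (1 - 13.056/100) = 12984 × 0.86944 ≈ 11289 billion.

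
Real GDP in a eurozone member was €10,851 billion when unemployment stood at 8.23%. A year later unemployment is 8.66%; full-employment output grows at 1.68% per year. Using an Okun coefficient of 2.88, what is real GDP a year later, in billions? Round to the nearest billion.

Δu = 8.66 - 8.23 = 0.43 points.
Okun's law (growth form): g_Y = g_Y* - β × Δu = 1.68 - 2.88 × (0.43) = 1.68 - 1.2384 = 0.4416%.
Real GDP in the next year = 10851 × (1 + 0.4416/100) = 10851 × 1.004416 ≈ 10899 billion.

€10,899 billion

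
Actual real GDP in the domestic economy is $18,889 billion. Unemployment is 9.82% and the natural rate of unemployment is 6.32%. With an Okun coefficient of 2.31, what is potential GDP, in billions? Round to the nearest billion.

$20,551 billion

Unemployment gap = 9.82 - 6.32 = 3.5 points, so output gap = -2.31 × 3.5 = -8.085%.
Since Y = Y* × (1 + gap/100), Y* = 18889/0.91915 ≈ 20551 billion.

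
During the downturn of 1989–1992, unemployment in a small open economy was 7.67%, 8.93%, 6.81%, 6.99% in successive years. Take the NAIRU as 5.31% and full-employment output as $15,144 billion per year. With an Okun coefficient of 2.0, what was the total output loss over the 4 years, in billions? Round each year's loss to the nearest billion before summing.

$2,774 billion

Year 1989: gap = -2.0 × (7.67 - 5.31) = -4.72%, loss ≈ 15144 × 4.72/100 ≈ 715.
Year 1990: gap = -2.0 × (8.93 - 5.31) = -7.24%, loss ≈ 15144 × 7.24/100 ≈ 1096.
Year 1991: gap = -2.0 × (6.81 - 5.31) = -3%, loss ≈ 15144 × 3/100 ≈ 454.
Year 1992: gap = -2.0 × (6.99 - 5.31) = -3.36%, loss ≈ 15144 × 3.36/100 ≈ 509.
Total lost output = 715 + 1096 + 454 + 509 = 2774 billion.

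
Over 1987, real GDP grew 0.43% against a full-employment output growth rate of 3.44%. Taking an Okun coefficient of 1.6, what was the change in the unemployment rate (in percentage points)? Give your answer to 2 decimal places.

Growth-rate Okun's law: g_Y = g_Y* - β × Δu, so Δu = (g_Y* - g_Y)/β.
Δu = (3.44 - 0.43)/1.6 = 3.01/1.6 = 1.88 percentage points.

1.88 percentage points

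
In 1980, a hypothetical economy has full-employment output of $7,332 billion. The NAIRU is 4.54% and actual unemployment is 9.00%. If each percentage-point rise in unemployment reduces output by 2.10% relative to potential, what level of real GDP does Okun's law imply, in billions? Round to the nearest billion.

$6,645 billion

Unemployment gap = 9 - 4.54 = 4.46 points, so the output gap is -2.1 × 4.46 = -9.366%.
Actual GDP = 7332 × (1 - 9.366/100) = 7332 × 0.90634 ≈ 6645 billion.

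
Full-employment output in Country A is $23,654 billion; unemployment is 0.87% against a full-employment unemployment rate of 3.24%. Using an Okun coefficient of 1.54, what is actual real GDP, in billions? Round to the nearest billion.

Unemployment gap = 0.87 - 3.24 = -2.37 points, so the output gap is -1.54 × (-2.37) = 3.6498%.
Actual GDP = 23654 × (1 + 3.6498/100) = 23654 × 1.036498 ≈ 24517 billion.

$24,517 billion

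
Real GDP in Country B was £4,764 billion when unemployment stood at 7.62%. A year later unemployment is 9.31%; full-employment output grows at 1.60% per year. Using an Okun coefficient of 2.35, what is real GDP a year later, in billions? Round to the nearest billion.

£4,651 billion

Δu = 9.31 - 7.62 = 1.69 points.
Okun's law (growth form): g_Y = g_Y* - β × Δu = 1.60 - 2.35 × (1.69) = 1.6 - 3.9715 = -2.3715%.
Real GDP in the next year = 4764 × (1 - 2.3715/100) = 4764 × 0.976285 ≈ 4651 billion.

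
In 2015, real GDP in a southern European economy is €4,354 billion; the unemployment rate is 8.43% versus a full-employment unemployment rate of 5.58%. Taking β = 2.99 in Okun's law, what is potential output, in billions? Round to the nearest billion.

Unemployment gap = 8.43 - 5.58 = 2.85 points, so output gap = -2.99 × 2.85 = -8.5215%.
Since Y = Y* × (1 + gap/100), Y* = 4354/0.914785 ≈ 4760 billion.

€4,760 billion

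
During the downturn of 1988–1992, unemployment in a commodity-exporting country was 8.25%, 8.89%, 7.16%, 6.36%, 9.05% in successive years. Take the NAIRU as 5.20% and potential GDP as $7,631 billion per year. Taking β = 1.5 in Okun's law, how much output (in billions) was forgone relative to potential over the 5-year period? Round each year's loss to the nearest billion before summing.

$1,569 billion

Year 1988: gap = -1.5 × (8.25 - 5.2) = -4.575%, loss ≈ 7631 × 4.575/100 ≈ 349.
Year 1989: gap = -1.5 × (8.89 - 5.2) = -5.535%, loss ≈ 7631 × 5.535/100 ≈ 422.
Year 1990: gap = -1.5 × (7.16 - 5.2) = -2.94%, loss ≈ 7631 × 2.94/100 ≈ 224.
Year 1991: gap = -1.5 × (6.36 - 5.2) = -1.74%, loss ≈ 7631 × 1.74/100 ≈ 133.
Year 1992: gap = -1.5 × (9.05 - 5.2) = -5.775%, loss ≈ 7631 × 5.775/100 ≈ 441.
Total lost output = 349 + 422 + 224 + 133 + 441 = 1569 billion.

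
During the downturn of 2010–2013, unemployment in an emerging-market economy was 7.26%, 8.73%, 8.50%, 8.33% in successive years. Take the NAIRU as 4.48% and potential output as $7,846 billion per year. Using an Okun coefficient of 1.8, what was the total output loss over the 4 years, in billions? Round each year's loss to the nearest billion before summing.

Year 2010: gap = -1.8 × (7.26 - 4.48) = -5.004%, loss ≈ 7846 × 5.004/100 ≈ 393.
Year 2011: gap = -1.8 × (8.73 - 4.48) = -7.65%, loss ≈ 7846 × 7.65/100 ≈ 600.
Year 2012: gap = -1.8 × (8.5 - 4.48) = -7.236%, loss ≈ 7846 × 7.236/100 ≈ 568.
Year 2013: gap = -1.8 × (8.33 - 4.48) = -6.93%, loss ≈ 7846 × 6.93/100 ≈ 544.
Total lost output = 393 + 600 + 568 + 544 = 2105 billion.

$2,105 billion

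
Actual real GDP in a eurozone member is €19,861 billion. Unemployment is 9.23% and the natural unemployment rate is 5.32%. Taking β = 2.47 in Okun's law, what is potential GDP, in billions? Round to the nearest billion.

Unemployment gap = 9.23 - 5.32 = 3.91 points, so output gap = -2.47 × 3.91 = -9.6577%.
Since Y = Y* × (1 + gap/100), Y* = 19861/0.903423 ≈ 21984 billion.

€21,984 billion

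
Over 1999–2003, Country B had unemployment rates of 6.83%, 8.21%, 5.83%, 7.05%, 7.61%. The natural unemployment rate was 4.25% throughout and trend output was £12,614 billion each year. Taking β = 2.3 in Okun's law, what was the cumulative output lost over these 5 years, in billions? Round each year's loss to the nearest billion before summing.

£4,143 billion

Year 1999: gap = -2.3 × (6.83 - 4.25) = -5.934%, loss ≈ 12614 × 5.934/100 ≈ 749.
Year 2000: gap = -2.3 × (8.21 - 4.25) = -9.108%, loss ≈ 12614 × 9.108/100 ≈ 1149.
Year 2001: gap = -2.3 × (5.83 - 4.25) = -3.634%, loss ≈ 12614 × 3.634/100 ≈ 458.
Year 2002: gap = -2.3 × (7.05 - 4.25) = -6.44%, loss ≈ 12614 × 6.44/100 ≈ 812.
Year 2003: gap = -2.3 × (7.61 - 4.25) = -7.728%, loss ≈ 12614 × 7.728/100 ≈ 975.
Total lost output = 749 + 1149 + 458 + 812 + 975 = 4143 billion.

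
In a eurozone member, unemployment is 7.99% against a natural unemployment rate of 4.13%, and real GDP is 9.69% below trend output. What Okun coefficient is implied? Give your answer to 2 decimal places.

β ≈ 2.51

Okun's law: output gap = -β × (u - u*).
-9.69 = -β × (7.99 - 4.13) = -β × 3.86, so β = 9.69/3.86 = 2.51.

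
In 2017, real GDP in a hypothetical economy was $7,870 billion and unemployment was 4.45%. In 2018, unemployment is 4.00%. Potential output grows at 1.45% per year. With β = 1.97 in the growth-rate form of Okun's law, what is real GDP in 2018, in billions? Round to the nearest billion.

Δu = 4 - 4.45 = -0.45 points.
Okun's law (growth form): g_Y = g_Y* - β × Δu = 1.45 - 1.97 × (-0.45) = 1.45 + 0.8865 = 2.3365%.
Real GDP in the next year = 7870 × (1 + 2.3365/100) = 7870 × 1.023365 ≈ 8054 billion.

$8,054 billion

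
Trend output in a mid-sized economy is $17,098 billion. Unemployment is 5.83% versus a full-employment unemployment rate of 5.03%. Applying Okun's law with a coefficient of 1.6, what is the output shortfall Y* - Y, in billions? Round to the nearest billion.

$219 billion

Output gap = -1.6 × (5.83 - 5.03) = -1.6 × 0.8 = -1.28%.
Actual GDP ≈ 17098 × 0.9872 ≈ 16879 billion, so the shortfall is 17098 - 16879 = 219 billion.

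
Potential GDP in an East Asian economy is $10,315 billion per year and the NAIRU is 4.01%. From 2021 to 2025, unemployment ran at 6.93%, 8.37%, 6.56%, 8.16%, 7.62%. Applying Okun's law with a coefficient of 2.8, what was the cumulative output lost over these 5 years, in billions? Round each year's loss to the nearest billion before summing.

$5,080 billion

Year 2021: gap = -2.8 × (6.93 - 4.01) = -8.176%, loss ≈ 10315 × 8.176/100 ≈ 843.
Year 2022: gap = -2.8 × (8.37 - 4.01) = -12.208%, loss ≈ 10315 × 12.208/100 ≈ 1259.
Year 2023: gap = -2.8 × (6.56 - 4.01) = -7.14%, loss ≈ 10315 × 7.14/100 ≈ 736.
Year 2024: gap = -2.8 × (8.16 - 4.01) = -11.62%, loss ≈ 10315 × 11.62/100 ≈ 1199.
Year 2025: gap = -2.8 × (7.62 - 4.01) = -10.108%, loss ≈ 10315 × 10.108/100 ≈ 1043.
Total lost output = 843 + 1259 + 736 + 1199 + 1043 = 5080 billion.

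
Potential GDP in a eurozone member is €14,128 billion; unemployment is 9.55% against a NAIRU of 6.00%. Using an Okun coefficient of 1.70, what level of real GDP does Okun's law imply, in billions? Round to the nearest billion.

Unemployment gap = 9.55 - 6 = 3.55 points, so the output gap is -1.7 × 3.55 = -6.035%.
Actual GDP = 14128 × (1 - 6.035/100) = 14128 × 0.93965 ≈ 13275 billion.

€13,275 billion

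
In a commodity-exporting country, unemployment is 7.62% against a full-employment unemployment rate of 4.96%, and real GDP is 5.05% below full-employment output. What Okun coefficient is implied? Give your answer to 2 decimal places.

Okun's law: output gap = -β × (u - u*).
-5.05 = -β × (7.62 - 4.96) = -β × 2.66, so β = 5.05/2.66 = 1.90.

β ≈ 1.90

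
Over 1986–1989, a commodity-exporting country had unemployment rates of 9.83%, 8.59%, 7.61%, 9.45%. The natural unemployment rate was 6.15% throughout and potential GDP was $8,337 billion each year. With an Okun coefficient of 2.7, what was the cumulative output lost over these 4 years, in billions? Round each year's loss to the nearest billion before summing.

$2,449 billion

Year 1986: gap = -2.7 × (9.83 - 6.15) = -9.936%, loss ≈ 8337 × 9.936/100 ≈ 828.
Year 1987: gap = -2.7 × (8.59 - 6.15) = -6.588%, loss ≈ 8337 × 6.588/100 ≈ 549.
Year 1988: gap = -2.7 × (7.61 - 6.15) = -3.942%, loss ≈ 8337 × 3.942/100 ≈ 329.
Year 1989: gap = -2.7 × (9.45 - 6.15) = -8.91%, loss ≈ 8337 × 8.91/100 ≈ 743.
Total lost output = 828 + 549 + 329 + 743 = 2449 billion.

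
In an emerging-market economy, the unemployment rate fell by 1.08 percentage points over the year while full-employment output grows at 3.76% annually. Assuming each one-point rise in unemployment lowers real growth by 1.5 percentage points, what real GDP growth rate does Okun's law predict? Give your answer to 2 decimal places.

5.38%

Growth-rate Okun's law: g_Y = g_Y* - β × Δu.
g_Y = 3.76 - 1.5 × (-1.08) = 3.76 + 1.62 = 5.38%, i.e. 5.38% to 2 d.p.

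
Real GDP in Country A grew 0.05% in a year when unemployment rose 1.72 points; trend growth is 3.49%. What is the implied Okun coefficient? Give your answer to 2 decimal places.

Growth form: g_Y = g_Y* - β × Δu, so β = (g_Y* - g_Y)/Δu.
β = (3.49 - 0.05)/1.72 = 3.44/1.72 = 2.00.

β ≈ 2.00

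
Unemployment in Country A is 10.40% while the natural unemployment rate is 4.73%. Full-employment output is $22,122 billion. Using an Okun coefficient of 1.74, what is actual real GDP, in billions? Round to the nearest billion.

$19,939 billion

Unemployment gap = 10.4 - 4.73 = 5.67 points, so the output gap is -1.74 × 5.67 = -9.8658%.
Actual GDP = 22122 × (1 - 9.8658/100) = 22122 × 0.901342 ≈ 19939 billion.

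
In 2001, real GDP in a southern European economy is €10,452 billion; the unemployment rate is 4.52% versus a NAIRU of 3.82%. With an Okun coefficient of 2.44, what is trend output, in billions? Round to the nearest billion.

€10,634 billion

Unemployment gap = 4.52 - 3.82 = 0.7 points, so output gap = -2.44 × 0.7 = -1.708%.
Since Y = Y* × (1 + gap/100), Y* = 10452/0.98292 ≈ 10634 billion.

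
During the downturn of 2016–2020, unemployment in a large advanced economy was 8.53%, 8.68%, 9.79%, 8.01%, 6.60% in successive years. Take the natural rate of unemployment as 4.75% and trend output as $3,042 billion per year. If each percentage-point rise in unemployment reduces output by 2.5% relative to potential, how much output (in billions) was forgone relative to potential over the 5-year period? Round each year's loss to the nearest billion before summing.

Year 2016: gap = -2.5 × (8.53 - 4.75) = -9.45%, loss ≈ 3042 × 9.45/100 ≈ 287.
Year 2017: gap = -2.5 × (8.68 - 4.75) = -9.825%, loss ≈ 3042 × 9.825/100 ≈ 299.
Year 2018: gap = -2.5 × (9.79 - 4.75) = -12.6%, loss ≈ 3042 × 12.6/100 ≈ 383.
Year 2019: gap = -2.5 × (8.01 - 4.75) = -8.15%, loss ≈ 3042 × 8.15/100 ≈ 248.
Year 2020: gap = -2.5 × (6.6 - 4.75) = -4.625%, loss ≈ 3042 × 4.625/100 ≈ 141.
Total lost output = 287 + 299 + 383 + 248 + 141 = 1358 billion.

$1,358 billion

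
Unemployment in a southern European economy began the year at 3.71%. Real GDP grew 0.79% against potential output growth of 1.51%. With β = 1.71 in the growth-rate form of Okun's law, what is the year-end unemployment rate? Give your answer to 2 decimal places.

4.13%

Growth-rate Okun's law: g_Y = g_Y* - β × Δu, so Δu = (g_Y* - g_Y)/β.
Δu = (1.51 - 0.79)/1.71 = 0.72/1.71 = 0.42 percentage points.
Year-end unemployment = 3.71 + 0.42 = 4.13%.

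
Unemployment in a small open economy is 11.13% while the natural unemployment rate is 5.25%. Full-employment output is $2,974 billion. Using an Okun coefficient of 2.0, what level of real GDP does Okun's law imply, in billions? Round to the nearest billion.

$2,624 billion

Unemployment gap = 11.13 - 5.25 = 5.88 points, so the output gap is -2 × 5.88 = -11.76%.
Actual GDP = 2974 × (1 - 11.76/100) = 2974 × 0.8824 ≈ 2624 billion.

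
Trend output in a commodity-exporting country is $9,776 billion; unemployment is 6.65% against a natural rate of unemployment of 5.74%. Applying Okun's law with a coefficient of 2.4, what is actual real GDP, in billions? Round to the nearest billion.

Unemployment gap = 6.65 - 5.74 = 0.91 points, so the output gap is -2.4 × 0.91 = -2.184%.
Actual GDP = 9776 × (1 - 2.184/100) = 9776 × 0.97816 ≈ 9562 billion.

$9,562 billion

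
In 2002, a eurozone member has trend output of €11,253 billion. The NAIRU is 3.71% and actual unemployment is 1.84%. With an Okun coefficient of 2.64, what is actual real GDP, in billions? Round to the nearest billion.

€11,809 billion

Unemployment gap = 1.84 - 3.71 = -1.87 points, so the output gap is -2.64 × (-1.87) = 4.9368%.
Actual GDP = 11253 × (1 + 4.9368/100) = 11253 × 1.049368 ≈ 11809 billion.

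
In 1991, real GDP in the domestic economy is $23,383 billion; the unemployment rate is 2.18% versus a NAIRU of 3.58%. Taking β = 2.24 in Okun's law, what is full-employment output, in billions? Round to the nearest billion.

$22,672 billion

Unemployment gap = 2.18 - 3.58 = -1.4 points, so output gap = -2.24 × (-1.4) = 3.136%.
Since Y = Y* × (1 + gap/100), Y* = 23383/1.03136 ≈ 22672 billion.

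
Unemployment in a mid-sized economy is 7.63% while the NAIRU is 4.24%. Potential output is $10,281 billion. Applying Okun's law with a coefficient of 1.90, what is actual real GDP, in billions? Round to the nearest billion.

Unemployment gap = 7.63 - 4.24 = 3.39 points, so the output gap is -1.9 × 3.39 = -6.441%.
Actual GDP = 10281 × (1 - 6.441/100) = 10281 × 0.93559 ≈ 9619 billion.

$9,619 billion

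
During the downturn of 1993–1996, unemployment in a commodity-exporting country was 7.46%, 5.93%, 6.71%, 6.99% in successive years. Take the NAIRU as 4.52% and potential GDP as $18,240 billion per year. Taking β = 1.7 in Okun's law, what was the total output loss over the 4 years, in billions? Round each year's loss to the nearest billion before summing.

$2,794 billion

Year 1993: gap = -1.7 × (7.46 - 4.52) = -4.998%, loss ≈ 18240 × 4.998/100 ≈ 912.
Year 1994: gap = -1.7 × (5.93 - 4.52) = -2.397%, loss ≈ 18240 × 2.397/100 ≈ 437.
Year 1995: gap = -1.7 × (6.71 - 4.52) = -3.723%, loss ≈ 18240 × 3.723/100 ≈ 679.
Year 1996: gap = -1.7 × (6.99 - 4.52) = -4.199%, loss ≈ 18240 × 4.199/100 ≈ 766.
Total lost output = 912 + 437 + 679 + 766 = 2794 billion.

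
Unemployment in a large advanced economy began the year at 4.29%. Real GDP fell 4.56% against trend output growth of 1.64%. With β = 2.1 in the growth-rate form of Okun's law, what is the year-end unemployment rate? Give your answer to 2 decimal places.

Growth-rate Okun's law: g_Y = g_Y* - β × Δu, so Δu = (g_Y* - g_Y)/β.
Δu = (1.64 + 4.56)/2.1 = 6.2/2.1 = 2.95 percentage points.
Year-end unemployment = 4.29 + 2.95 = 7.24%.

7.24%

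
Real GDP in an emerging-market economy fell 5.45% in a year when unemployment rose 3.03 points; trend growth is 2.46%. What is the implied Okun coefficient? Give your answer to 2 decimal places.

β ≈ 2.61

Growth form: g_Y = g_Y* - β × Δu, so β = (g_Y* - g_Y)/Δu.
β = (2.46 + 5.45)/3.03 = 7.91/3.03 = 2.61.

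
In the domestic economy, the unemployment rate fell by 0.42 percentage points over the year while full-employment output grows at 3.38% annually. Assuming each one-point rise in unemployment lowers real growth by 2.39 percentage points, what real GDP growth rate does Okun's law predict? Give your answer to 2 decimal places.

Growth-rate Okun's law: g_Y = g_Y* - β × Δu.
g_Y = 3.38 - 2.39 × (-0.42) = 3.38 + 1.0038 = 4.3838%, i.e. 4.38% to 2 d.p.

4.38%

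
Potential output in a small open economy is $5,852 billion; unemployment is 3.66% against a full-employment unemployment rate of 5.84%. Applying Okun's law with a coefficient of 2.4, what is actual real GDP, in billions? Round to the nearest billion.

$6,158 billion

Unemployment gap = 3.66 - 5.84 = -2.18 points, so the output gap is -2.4 × (-2.18) = 5.232%.
Actual GDP = 5852 × (1 + 5.232/100) = 5852 × 1.05232 ≈ 6158 billion.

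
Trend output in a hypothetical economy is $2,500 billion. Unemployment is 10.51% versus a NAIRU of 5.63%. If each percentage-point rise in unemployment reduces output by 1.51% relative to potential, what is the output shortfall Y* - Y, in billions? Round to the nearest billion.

Output gap = -1.51 × (10.51 - 5.63) = -1.51 × 4.88 = -7.3688%.
Actual GDP ≈ 2500 × 0.926312 ≈ 2316 billion, so the shortfall is 2500 - 2316 = 184 billion.

$184 billion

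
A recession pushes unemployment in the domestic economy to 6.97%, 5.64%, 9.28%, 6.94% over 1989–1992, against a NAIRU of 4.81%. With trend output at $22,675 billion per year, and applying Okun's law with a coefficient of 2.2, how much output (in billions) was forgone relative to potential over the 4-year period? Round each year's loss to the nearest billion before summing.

Year 1989: gap = -2.2 × (6.97 - 4.81) = -4.752%, loss ≈ 22675 × 4.752/100 ≈ 1078.
Year 1990: gap = -2.2 × (5.64 - 4.81) = -1.826%, loss ≈ 22675 × 1.826/100 ≈ 414.
Year 1991: gap = -2.2 × (9.28 - 4.81) = -9.834%, loss ≈ 22675 × 9.834/100 ≈ 2230.
Year 1992: gap = -2.2 × (6.94 - 4.81) = -4.686%, loss ≈ 22675 × 4.686/100 ≈ 1063.
Total lost output = 1078 + 414 + 2230 + 1063 = 4785 billion.

$4,785 billion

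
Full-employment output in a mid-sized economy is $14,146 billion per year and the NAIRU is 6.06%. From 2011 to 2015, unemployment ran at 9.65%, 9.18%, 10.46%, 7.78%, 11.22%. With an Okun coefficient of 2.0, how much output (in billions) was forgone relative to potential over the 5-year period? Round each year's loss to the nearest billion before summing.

Year 2011: gap = -2.0 × (9.65 - 6.06) = -7.18%, loss ≈ 14146 × 7.18/100 ≈ 1016.
Year 2012: gap = -2.0 × (9.18 - 6.06) = -6.24%, loss ≈ 14146 × 6.24/100 ≈ 883.
Year 2013: gap = -2.0 × (10.46 - 6.06) = -8.8%, loss ≈ 14146 × 8.8/100 ≈ 1245.
Year 2014: gap = -2.0 × (7.78 - 6.06) = -3.44%, loss ≈ 14146 × 3.44/100 ≈ 487.
Year 2015: gap = -2.0 × (11.22 - 6.06) = -10.32%, loss ≈ 14146 × 10.32/100 ≈ 1460.
Total lost output = 1016 + 883 + 1245 + 487 + 1460 = 5091 billion.

$5,091 billion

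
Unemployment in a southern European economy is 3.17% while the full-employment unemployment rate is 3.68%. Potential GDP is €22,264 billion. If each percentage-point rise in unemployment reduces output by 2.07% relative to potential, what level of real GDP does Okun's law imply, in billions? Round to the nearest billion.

Unemployment gap = 3.17 - 3.68 = -0.51 points, so the output gap is -2.07 × (-0.51) = 1.0557%.
Actual GDP = 22264 × (1 + 1.0557/100) = 22264 × 1.010557 ≈ 22499 billion.

€22,499 billion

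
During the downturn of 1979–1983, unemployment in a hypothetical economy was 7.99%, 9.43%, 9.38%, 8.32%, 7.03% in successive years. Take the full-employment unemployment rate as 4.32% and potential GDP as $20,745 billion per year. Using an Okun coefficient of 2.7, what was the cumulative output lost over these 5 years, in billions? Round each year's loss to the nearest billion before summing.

$11,510 billion

Year 1979: gap = -2.7 × (7.99 - 4.32) = -9.909%, loss ≈ 20745 × 9.909/100 ≈ 2056.
Year 1980: gap = -2.7 × (9.43 - 4.32) = -13.797%, loss ≈ 20745 × 13.797/100 ≈ 2862.
Year 1981: gap = -2.7 × (9.38 - 4.32) = -13.662%, loss ≈ 20745 × 13.662/100 ≈ 2834.
Year 1982: gap = -2.7 × (8.32 - 4.32) = -10.8%, loss ≈ 20745 × 10.8/100 ≈ 2240.
Year 1983: gap = -2.7 × (7.03 - 4.32) = -7.317%, loss ≈ 20745 × 7.317/100 ≈ 1518.
Total lost output = 2056 + 2862 + 2834 + 2240 + 1518 = 11510 billion.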